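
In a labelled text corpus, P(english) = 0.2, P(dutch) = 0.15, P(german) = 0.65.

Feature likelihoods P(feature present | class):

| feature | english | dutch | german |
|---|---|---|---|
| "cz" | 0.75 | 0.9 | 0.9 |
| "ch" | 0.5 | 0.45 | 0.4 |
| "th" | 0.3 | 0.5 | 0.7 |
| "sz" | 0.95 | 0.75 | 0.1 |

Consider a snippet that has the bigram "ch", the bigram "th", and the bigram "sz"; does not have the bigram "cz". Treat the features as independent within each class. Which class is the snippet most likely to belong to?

english

english: 0.2 × (1−0.75) × 0.5 × 0.3 × 0.95 = 0.007125
dutch: 0.15 × (1−0.9) × 0.45 × 0.5 × 0.75 = 0.00253125
german: 0.65 × (1−0.9) × 0.4 × 0.7 × 0.1 = 0.00182
Highest score → english.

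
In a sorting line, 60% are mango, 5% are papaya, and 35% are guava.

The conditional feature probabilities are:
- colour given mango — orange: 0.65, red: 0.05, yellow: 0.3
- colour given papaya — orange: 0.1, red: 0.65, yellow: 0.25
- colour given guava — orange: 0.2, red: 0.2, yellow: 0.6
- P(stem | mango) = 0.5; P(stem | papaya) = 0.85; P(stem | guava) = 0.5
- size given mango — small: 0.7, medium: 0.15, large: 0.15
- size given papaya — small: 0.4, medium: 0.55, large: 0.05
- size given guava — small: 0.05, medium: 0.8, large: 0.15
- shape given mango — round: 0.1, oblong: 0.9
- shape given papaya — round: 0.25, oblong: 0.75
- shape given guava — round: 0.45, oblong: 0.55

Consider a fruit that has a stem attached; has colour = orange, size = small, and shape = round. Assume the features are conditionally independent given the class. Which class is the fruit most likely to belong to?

mango

mango: 0.6 × 0.65 × 0.5 × 0.7 × 0.1 = 0.01365
papaya: 0.05 × 0.1 × 0.85 × 0.4 × 0.25 = 0.000425
guava: 0.35 × 0.2 × 0.5 × 0.05 × 0.45 = 0.0007875
Highest score → mango.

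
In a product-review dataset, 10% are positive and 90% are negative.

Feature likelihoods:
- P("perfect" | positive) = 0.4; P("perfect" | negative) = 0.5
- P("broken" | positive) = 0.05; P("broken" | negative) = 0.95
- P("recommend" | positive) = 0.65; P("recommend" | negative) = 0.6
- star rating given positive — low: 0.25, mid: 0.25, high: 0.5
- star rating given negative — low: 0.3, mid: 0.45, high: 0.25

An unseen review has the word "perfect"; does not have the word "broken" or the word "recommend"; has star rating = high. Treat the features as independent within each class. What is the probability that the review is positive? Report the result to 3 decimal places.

positive: 0.1 × 0.4 × (1−0.05) × (1−0.65) × 0.5 = 0.00665
negative: 0.9 × 0.5 × (1−0.95) × (1−0.6) × 0.25 = 0.00225
P(positive | x) = 0.00665 / 0.0089 ≈ 0.747

0.747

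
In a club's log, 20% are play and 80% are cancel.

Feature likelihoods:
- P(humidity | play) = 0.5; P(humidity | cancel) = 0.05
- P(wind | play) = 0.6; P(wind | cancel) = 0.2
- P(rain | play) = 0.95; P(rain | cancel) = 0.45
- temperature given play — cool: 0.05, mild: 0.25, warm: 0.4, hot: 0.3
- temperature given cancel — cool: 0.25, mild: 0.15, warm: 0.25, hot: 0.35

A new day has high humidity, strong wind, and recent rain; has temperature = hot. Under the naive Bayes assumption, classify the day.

play

play: 0.2 × 0.5 × 0.6 × 0.95 × 0.3 = 0.0171
cancel: 0.8 × 0.05 × 0.2 × 0.45 × 0.35 = 0.00126
Highest score → play.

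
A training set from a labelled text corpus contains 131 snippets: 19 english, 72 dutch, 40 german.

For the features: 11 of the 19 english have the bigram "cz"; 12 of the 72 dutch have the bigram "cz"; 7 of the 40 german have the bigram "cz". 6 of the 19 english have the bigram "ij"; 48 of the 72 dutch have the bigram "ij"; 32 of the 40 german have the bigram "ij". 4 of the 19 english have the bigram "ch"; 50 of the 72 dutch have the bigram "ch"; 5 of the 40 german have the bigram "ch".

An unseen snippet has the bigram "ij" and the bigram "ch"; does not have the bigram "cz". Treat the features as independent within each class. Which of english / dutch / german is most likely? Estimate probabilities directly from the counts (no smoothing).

dutch

english: (19/131) × (8/19) × (6/19) × (4/19) ≈ 0.00405997
dutch: (72/131) × (60/72) × (48/72) × (50/72) ≈ 0.212044
german: (40/131) × (33/40) × (32/40) × (5/40) ≈ 0.0251908
Highest score → dutch.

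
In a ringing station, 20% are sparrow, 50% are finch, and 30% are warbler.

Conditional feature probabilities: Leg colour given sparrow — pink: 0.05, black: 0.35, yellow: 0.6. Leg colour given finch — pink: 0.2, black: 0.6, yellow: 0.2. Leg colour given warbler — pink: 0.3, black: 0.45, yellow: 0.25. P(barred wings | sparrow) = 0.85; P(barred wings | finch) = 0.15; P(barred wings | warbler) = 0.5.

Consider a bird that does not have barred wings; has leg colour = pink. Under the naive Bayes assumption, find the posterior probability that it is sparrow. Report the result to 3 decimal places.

0.011

sparrow: 0.2 × 0.05 × (1−0.85) = 0.0015
finch: 0.5 × 0.2 × (1−0.15) = 0.085
warbler: 0.3 × 0.3 × (1−0.5) = 0.045
P(sparrow | x) = 0.0015 / 0.1315 ≈ 0.011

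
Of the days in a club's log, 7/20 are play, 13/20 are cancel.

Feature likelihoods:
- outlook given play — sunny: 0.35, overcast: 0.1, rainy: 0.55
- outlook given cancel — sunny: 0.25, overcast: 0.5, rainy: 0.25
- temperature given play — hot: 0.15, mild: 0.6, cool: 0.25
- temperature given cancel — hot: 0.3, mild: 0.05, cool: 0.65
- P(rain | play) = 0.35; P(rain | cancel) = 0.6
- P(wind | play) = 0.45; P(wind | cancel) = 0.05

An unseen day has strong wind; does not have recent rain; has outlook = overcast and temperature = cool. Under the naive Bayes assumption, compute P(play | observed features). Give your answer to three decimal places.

0.377

play: 0.35 × 0.1 × 0.25 × (1−0.35) × 0.45 = 0.002559375
cancel: 0.65 × 0.5 × 0.65 × (1−0.6) × 0.05 = 0.004225
P(play | x) = 0.002559375 / 0.006784375 ≈ 0.377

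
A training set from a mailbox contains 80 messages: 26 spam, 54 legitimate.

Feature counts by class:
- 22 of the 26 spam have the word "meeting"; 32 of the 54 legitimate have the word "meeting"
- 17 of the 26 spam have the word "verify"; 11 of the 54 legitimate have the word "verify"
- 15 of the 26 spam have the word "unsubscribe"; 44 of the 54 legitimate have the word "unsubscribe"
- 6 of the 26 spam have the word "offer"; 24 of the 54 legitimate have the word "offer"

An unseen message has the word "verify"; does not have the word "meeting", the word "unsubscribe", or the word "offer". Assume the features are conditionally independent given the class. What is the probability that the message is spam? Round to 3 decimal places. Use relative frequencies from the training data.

spam: (26/80) × (4/26) × (17/26) × (11/26) × (20/26) ≈ 0.0106395
legitimate: (54/80) × (22/54) × (11/54) × (10/54) × (30/54) ≈ 0.00576322
P(spam | x) = 0.0106395 / 0.01640272 ≈ 0.649

0.649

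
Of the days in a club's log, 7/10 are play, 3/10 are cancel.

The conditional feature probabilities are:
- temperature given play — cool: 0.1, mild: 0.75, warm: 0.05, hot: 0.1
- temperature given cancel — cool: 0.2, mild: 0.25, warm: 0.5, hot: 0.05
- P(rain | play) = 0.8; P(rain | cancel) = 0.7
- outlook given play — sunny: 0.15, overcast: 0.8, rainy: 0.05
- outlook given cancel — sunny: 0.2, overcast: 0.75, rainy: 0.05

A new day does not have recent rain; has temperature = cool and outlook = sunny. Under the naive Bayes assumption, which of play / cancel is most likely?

cancel

play: 0.7 × 0.1 × (1−0.8) × 0.15 = 0.0021
cancel: 0.3 × 0.2 × (1−0.7) × 0.2 = 0.0036
Highest score → cancel.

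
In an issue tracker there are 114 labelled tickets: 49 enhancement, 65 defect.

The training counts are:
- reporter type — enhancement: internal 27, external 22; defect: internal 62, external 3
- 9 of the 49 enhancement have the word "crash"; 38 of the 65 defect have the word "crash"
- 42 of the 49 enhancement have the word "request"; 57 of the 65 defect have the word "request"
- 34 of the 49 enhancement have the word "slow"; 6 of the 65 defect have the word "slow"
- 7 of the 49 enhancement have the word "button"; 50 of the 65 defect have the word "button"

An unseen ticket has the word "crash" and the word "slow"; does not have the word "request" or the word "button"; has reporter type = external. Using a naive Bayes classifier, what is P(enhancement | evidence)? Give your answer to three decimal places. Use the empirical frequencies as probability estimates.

0.987

enhancement: (49/114) × (22/49) × (9/49) × (7/49) × (34/49) × (42/49) ≈ 0.00301163
defect: (65/114) × (3/65) × (38/65) × (8/65) × (6/65) × (15/65) ≈ 0.0000403347
P(enhancement | x) = 0.00301163 / 0.0030519647 ≈ 0.987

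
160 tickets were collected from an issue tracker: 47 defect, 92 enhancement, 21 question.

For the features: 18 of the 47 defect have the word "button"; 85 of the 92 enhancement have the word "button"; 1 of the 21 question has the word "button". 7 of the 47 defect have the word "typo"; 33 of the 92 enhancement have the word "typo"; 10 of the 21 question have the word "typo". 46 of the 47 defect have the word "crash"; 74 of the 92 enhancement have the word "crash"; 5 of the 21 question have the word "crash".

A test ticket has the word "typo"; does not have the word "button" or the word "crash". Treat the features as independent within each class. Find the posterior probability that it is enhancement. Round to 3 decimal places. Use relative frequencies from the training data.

0.063

defect: (47/160) × (29/47) × (7/47) × (1/47) ≈ 0.000574355
enhancement: (92/160) × (7/92) × (33/92) × (18/92) ≈ 0.00307036
question: (21/160) × (20/21) × (10/21) × (16/21) ≈ 0.0453515
P(enhancement | x) = 0.00307036 / 0.048996215 ≈ 0.063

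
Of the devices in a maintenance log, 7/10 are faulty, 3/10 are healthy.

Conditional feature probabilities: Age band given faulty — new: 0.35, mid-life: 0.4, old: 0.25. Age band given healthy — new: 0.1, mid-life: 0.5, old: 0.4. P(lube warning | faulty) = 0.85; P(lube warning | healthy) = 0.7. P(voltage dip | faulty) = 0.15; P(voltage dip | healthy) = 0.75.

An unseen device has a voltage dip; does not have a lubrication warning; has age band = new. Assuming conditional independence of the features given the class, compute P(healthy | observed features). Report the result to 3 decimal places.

0.550

faulty: 0.7 × 0.35 × (1−0.85) × 0.15 = 0.0055125
healthy: 0.3 × 0.1 × (1−0.7) × 0.75 = 0.00675
P(healthy | x) = 0.00675 / 0.0122625 ≈ 0.550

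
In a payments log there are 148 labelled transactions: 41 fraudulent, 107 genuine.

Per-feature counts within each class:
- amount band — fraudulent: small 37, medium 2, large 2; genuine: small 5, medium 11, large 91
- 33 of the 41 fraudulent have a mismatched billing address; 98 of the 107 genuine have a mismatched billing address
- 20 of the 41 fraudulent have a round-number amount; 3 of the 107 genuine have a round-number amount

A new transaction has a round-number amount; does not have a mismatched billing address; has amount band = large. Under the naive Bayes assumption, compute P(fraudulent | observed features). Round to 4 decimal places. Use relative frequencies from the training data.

fraudulent: (41/148) × (2/41) × (8/41) × (20/41) ≈ 0.00128624
genuine: (107/148) × (91/107) × (9/107) × (3/107) ≈ 0.00145003
P(fraudulent | x) = 0.00128624 / 0.00273627 ≈ 0.4701

0.4701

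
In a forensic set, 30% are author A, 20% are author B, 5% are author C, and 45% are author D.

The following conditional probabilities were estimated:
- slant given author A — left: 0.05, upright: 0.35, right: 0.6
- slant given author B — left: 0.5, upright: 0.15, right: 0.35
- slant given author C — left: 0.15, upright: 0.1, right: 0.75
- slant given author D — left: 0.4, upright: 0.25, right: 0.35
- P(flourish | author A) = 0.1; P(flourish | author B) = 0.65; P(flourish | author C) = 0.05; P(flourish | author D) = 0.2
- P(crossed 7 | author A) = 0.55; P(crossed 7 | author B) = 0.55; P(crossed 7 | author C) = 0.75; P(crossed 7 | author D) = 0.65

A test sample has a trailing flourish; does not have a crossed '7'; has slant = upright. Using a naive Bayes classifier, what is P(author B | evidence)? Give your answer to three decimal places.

author A: 0.3 × 0.35 × 0.1 × (1−0.55) = 0.004725
author B: 0.2 × 0.15 × 0.65 × (1−0.55) = 0.008775
author C: 0.05 × 0.1 × 0.05 × (1−0.75) = 0.0000625
author D: 0.45 × 0.25 × 0.2 × (1−0.65) = 0.007875
P(author B | x) = 0.008775 / 0.0214375 ≈ 0.409

0.409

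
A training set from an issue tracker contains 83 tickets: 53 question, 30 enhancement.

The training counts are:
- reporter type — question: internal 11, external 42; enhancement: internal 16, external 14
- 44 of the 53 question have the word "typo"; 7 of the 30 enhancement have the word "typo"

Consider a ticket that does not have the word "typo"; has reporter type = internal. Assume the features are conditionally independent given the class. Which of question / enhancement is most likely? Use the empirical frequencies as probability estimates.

question: (53/83) × (11/53) × (9/53) ≈ 0.0225051
enhancement: (30/83) × (16/30) × (23/30) ≈ 0.147791
Highest score → enhancement.

enhancement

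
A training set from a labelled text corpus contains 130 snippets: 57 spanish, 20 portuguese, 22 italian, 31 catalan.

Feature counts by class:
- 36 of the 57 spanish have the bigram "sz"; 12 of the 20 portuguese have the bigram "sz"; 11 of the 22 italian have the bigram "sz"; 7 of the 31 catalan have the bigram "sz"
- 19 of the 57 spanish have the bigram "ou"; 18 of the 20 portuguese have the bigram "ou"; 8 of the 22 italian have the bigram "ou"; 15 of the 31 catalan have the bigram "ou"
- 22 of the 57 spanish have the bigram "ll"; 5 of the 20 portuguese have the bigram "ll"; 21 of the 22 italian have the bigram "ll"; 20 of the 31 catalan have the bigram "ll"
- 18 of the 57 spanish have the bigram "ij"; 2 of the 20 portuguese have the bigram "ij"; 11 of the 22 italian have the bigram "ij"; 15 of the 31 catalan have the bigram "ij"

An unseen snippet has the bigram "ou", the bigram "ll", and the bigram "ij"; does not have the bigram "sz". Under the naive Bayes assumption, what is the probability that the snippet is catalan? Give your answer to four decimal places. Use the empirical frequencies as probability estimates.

0.5520

spanish: (57/130) × (21/57) × (19/57) × (22/57) × (18/57) ≈ 0.00656297
portuguese: (20/130) × (8/20) × (18/20) × (5/20) × (2/20) ≈ 0.00138462
italian: (22/130) × (11/22) × (8/22) × (21/22) × (11/22) ≈ 0.0146853
catalan: (31/130) × (24/31) × (15/31) × (20/31) × (15/31) ≈ 0.0278866
P(catalan | x) = 0.0278866 / 0.05051949 ≈ 0.5520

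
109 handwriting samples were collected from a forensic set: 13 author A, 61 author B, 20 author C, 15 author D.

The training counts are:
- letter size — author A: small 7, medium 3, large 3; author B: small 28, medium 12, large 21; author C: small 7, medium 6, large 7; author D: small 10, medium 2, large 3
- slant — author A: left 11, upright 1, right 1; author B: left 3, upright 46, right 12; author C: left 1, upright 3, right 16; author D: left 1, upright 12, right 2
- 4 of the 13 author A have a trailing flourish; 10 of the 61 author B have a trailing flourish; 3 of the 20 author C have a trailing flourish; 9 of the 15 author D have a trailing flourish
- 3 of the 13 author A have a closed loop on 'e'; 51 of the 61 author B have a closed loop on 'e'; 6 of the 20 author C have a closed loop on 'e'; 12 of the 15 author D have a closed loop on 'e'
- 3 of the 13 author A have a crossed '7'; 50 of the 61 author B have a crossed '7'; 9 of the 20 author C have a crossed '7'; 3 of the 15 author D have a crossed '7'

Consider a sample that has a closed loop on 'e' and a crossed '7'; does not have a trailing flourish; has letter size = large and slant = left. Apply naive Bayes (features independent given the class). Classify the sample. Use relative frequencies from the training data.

author A: (13/109) × (3/13) × (11/13) × (9/13) × (3/13) × (3/13) ≈ 0.000858616
author B: (61/109) × (21/61) × (3/61) × (51/61) × (51/61) × (50/61) ≈ 0.00542882
author C: (20/109) × (7/20) × (1/20) × (17/20) × (6/20) × (9/20) ≈ 0.000368463
author D: (15/109) × (3/15) × (1/15) × (6/15) × (12/15) × (3/15) ≈ 0.000117431
Highest score → author B.

author B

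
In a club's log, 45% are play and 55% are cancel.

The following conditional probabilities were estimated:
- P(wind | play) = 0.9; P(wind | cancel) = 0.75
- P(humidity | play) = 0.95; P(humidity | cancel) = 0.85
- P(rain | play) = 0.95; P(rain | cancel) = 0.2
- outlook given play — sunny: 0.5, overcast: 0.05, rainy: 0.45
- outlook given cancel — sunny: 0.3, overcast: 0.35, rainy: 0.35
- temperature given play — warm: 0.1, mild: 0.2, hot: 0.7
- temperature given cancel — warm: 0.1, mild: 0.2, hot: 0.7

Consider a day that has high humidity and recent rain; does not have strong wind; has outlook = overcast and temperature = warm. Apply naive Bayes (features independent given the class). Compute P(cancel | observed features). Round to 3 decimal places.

play: 0.45 × (1−0.9) × 0.95 × 0.95 × 0.05 × 0.1 = 0.0002030625
cancel: 0.55 × (1−0.75) × 0.85 × 0.2 × 0.35 × 0.1 = 0.000818125
P(cancel | x) = 0.000818125 / 0.0010211875 ≈ 0.801

0.801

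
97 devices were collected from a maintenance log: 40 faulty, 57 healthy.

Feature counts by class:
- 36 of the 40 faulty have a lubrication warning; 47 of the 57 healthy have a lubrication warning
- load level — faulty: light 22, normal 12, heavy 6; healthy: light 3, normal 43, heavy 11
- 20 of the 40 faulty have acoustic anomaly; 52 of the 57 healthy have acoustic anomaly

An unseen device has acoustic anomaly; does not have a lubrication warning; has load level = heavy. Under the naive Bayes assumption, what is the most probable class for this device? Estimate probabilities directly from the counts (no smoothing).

faulty: (40/97) × (4/40) × (6/40) × (20/40) ≈ 0.00309278
healthy: (57/97) × (10/57) × (11/57) × (52/57) ≈ 0.0181499
Highest score → healthy.

healthy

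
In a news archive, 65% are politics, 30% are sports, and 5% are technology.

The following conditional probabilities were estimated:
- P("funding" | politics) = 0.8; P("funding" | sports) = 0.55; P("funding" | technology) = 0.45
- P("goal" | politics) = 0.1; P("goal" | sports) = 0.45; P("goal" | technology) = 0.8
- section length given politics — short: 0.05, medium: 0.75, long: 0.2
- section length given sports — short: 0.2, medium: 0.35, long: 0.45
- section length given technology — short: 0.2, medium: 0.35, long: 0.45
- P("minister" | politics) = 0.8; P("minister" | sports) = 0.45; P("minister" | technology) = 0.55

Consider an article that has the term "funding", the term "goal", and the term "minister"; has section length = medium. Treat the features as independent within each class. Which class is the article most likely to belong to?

politics: 0.65 × 0.8 × 0.1 × 0.75 × 0.8 = 0.0312
sports: 0.3 × 0.55 × 0.45 × 0.35 × 0.45 = 0.011694375
technology: 0.05 × 0.45 × 0.8 × 0.35 × 0.55 = 0.003465
Highest score → politics.

politics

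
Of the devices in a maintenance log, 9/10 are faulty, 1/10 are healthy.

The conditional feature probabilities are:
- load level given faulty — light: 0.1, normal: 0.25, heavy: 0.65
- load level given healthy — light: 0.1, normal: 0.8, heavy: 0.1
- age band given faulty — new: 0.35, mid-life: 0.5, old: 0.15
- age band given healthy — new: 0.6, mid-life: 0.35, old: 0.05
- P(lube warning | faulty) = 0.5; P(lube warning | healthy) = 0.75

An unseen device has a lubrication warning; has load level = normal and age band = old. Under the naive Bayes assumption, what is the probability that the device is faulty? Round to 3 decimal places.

0.849

faulty: 0.9 × 0.25 × 0.15 × 0.5 = 0.016875
healthy: 0.1 × 0.8 × 0.05 × 0.75 = 0.003
P(faulty | x) = 0.016875 / 0.019875 ≈ 0.849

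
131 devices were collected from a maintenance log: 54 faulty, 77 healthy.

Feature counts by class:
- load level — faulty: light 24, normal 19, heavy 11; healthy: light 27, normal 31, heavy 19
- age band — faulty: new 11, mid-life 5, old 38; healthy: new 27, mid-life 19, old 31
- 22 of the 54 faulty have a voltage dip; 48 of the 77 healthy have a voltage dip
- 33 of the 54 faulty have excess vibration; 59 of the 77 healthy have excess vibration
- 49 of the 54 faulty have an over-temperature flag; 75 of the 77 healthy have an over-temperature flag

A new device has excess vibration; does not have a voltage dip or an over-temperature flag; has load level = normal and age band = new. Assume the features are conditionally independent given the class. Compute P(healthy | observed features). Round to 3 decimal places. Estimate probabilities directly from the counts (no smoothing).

0.386

faulty: (54/131) × (19/54) × (11/54) × (32/54) × (33/54) × (5/54) ≈ 0.000990681
healthy: (77/131) × (31/77) × (27/77) × (29/77) × (59/77) × (2/77) ≈ 0.000621973
P(healthy | x) = 0.000621973 / 0.001612654 ≈ 0.386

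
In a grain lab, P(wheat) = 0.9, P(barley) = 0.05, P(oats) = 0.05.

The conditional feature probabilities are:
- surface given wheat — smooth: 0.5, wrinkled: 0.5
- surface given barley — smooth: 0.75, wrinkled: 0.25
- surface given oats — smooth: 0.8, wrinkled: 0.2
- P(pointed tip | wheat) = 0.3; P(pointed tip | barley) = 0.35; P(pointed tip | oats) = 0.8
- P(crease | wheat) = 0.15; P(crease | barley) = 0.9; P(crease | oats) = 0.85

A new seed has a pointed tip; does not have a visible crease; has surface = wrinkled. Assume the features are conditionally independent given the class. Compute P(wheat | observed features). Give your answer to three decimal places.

wheat: 0.9 × 0.5 × 0.3 × (1−0.15) = 0.11475
barley: 0.05 × 0.25 × 0.35 × (1−0.9) = 0.0004375
oats: 0.05 × 0.2 × 0.8 × (1−0.85) = 0.0012
P(wheat | x) = 0.11475 / 0.1163875 ≈ 0.986

0.986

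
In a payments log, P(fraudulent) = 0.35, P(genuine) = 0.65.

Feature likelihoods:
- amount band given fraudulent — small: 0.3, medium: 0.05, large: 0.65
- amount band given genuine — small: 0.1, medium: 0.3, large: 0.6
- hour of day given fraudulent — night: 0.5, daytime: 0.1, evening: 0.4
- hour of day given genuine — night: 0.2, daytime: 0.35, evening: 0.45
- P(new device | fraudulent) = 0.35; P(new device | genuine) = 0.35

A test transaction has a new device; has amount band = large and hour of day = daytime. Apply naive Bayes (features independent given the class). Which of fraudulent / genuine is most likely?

genuine

fraudulent: 0.35 × 0.65 × 0.1 × 0.35 = 0.0079625
genuine: 0.65 × 0.6 × 0.35 × 0.35 = 0.047775
Highest score → genuine.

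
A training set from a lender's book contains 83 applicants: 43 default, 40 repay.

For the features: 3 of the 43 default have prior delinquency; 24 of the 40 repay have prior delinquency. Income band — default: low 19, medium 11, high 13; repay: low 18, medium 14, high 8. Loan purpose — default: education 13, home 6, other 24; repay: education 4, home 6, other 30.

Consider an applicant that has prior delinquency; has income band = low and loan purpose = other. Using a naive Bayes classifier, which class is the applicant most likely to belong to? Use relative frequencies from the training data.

default: (43/83) × (3/43) × (19/43) × (24/43) ≈ 0.00891397
repay: (40/83) × (24/40) × (18/40) × (30/40) ≈ 0.0975904
Highest score → repay.

repay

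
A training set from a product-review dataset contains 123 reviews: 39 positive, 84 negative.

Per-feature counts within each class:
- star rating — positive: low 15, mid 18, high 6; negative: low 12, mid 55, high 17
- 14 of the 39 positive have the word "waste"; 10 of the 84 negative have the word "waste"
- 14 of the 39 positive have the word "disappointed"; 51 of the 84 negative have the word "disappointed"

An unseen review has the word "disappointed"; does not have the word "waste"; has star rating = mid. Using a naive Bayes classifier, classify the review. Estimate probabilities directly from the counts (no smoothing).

positive: (39/123) × (18/39) × (25/39) × (14/39) ≈ 0.0336749
negative: (84/123) × (55/84) × (74/84) × (51/84) ≈ 0.239167
Highest score → negative.

negative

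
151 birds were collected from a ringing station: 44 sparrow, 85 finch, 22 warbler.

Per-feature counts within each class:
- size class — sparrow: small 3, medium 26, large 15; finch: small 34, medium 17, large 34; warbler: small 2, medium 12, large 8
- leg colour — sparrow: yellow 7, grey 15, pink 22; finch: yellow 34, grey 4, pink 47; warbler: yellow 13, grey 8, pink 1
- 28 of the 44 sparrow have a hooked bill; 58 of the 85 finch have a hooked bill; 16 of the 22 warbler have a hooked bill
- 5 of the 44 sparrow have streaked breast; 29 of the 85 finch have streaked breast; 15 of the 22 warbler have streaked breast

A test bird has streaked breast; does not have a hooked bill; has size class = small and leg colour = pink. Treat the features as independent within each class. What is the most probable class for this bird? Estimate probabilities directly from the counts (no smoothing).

sparrow: (44/151) × (3/44) × (22/44) × (16/44) × (5/44) ≈ 0.000410487
finch: (85/151) × (34/85) × (47/85) × (27/85) × (29/85) ≈ 0.0134929
warbler: (22/151) × (2/22) × (1/22) × (6/22) × (15/22) ≈ 0.000111951
Highest score → finch.

finch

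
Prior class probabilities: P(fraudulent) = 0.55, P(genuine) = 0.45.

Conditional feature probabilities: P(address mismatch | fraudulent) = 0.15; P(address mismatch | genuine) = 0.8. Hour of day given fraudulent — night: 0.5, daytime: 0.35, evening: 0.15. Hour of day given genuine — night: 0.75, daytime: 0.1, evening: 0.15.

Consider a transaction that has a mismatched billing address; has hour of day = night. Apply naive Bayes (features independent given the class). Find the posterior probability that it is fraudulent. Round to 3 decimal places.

0.133

fraudulent: 0.55 × 0.15 × 0.5 = 0.04125
genuine: 0.45 × 0.8 × 0.75 = 0.27
P(fraudulent | x) = 0.04125 / 0.31125 ≈ 0.133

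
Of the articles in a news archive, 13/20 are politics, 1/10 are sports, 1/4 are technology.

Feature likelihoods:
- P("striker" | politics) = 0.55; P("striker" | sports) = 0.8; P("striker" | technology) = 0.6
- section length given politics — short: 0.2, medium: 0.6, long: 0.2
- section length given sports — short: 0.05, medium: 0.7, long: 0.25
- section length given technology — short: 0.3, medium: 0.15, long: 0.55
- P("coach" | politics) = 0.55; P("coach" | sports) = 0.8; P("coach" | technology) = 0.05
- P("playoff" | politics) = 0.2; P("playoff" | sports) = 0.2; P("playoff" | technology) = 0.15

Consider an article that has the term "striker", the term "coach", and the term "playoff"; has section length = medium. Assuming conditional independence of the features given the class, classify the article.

politics

politics: 0.65 × 0.55 × 0.6 × 0.55 × 0.2 = 0.023595
sports: 0.1 × 0.8 × 0.7 × 0.8 × 0.2 = 0.00896
technology: 0.25 × 0.6 × 0.15 × 0.05 × 0.15 = 0.00016875
Highest score → politics.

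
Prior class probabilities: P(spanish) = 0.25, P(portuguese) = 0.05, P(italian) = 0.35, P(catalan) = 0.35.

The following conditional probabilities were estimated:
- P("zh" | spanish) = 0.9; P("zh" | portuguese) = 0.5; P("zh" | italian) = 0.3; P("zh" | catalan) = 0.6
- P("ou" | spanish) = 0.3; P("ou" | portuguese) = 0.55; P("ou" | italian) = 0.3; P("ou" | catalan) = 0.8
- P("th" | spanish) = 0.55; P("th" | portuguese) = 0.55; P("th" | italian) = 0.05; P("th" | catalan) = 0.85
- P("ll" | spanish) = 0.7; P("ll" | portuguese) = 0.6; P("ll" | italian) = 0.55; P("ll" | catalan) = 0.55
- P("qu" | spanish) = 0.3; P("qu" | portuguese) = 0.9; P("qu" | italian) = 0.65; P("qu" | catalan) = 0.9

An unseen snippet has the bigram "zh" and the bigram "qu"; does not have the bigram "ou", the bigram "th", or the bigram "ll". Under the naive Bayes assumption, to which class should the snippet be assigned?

spanish: 0.25 × 0.9 × (1−0.3) × (1−0.55) × (1−0.7) × 0.3 = 0.00637875
portuguese: 0.05 × 0.5 × (1−0.55) × (1−0.55) × (1−0.6) × 0.9 = 0.0018225
italian: 0.35 × 0.3 × (1−0.3) × (1−0.05) × (1−0.55) × 0.65 = 0.0204238125
catalan: 0.35 × 0.6 × (1−0.8) × (1−0.85) × (1−0.55) × 0.9 = 0.0025515
Highest score → italian.

italian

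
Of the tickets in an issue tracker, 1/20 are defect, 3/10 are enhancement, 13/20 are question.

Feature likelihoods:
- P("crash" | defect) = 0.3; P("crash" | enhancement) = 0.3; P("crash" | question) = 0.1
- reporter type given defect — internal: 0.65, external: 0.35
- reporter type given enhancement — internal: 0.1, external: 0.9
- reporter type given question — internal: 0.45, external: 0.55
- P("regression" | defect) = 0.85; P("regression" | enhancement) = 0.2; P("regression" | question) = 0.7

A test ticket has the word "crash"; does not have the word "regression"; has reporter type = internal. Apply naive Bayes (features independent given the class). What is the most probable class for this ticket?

question

defect: 0.05 × 0.3 × 0.65 × (1−0.85) = 0.0014625
enhancement: 0.3 × 0.3 × 0.1 × (1−0.2) = 0.0072
question: 0.65 × 0.1 × 0.45 × (1−0.7) = 0.008775
Highest score → question.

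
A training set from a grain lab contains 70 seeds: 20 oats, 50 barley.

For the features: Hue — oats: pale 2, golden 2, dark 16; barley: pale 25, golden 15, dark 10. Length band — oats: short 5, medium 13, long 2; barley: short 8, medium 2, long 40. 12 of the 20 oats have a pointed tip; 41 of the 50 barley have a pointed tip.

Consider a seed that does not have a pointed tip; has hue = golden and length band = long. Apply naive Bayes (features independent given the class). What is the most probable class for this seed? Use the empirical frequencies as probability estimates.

oats: (20/70) × (2/20) × (2/20) × (8/20) ≈ 0.00114286
barley: (50/70) × (15/50) × (40/50) × (9/50) ≈ 0.0308571
Highest score → barley.

barley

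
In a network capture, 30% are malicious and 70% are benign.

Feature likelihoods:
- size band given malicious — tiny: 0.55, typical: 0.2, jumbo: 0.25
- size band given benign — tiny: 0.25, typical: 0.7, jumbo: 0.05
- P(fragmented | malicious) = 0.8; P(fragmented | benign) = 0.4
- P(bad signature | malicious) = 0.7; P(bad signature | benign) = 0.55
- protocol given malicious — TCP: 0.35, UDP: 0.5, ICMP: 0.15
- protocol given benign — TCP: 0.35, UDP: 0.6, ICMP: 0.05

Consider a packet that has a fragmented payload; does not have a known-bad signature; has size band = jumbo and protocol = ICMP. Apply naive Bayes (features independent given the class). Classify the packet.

malicious

malicious: 0.3 × 0.25 × 0.8 × (1−0.7) × 0.15 = 0.0027
benign: 0.7 × 0.05 × 0.4 × (1−0.55) × 0.05 = 0.000315
Highest score → malicious.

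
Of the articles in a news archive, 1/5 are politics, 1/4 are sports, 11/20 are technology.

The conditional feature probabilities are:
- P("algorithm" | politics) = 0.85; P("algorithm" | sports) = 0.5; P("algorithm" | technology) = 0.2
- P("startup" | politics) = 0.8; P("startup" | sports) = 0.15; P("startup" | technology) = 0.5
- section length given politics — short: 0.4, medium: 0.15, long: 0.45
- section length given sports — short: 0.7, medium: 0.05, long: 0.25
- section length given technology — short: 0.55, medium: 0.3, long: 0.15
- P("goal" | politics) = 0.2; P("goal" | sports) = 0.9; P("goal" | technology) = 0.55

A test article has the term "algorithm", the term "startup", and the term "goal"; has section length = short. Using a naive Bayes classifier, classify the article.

technology

politics: 0.2 × 0.85 × 0.8 × 0.4 × 0.2 = 0.01088
sports: 0.25 × 0.5 × 0.15 × 0.7 × 0.9 = 0.0118125
technology: 0.55 × 0.2 × 0.5 × 0.55 × 0.55 = 0.0166375
Highest score → technology.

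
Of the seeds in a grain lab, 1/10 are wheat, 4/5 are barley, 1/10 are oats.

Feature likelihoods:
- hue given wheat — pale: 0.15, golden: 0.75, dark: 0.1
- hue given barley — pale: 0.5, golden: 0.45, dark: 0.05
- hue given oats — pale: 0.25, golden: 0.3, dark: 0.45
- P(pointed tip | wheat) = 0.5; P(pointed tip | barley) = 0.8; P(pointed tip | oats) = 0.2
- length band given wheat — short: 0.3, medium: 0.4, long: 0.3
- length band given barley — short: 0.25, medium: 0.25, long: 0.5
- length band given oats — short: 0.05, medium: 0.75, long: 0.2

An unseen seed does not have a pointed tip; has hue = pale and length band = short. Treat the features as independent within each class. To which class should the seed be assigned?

barley

wheat: 0.1 × 0.15 × (1−0.5) × 0.3 = 0.00225
barley: 0.8 × 0.5 × (1−0.8) × 0.25 = 0.02
oats: 0.1 × 0.25 × (1−0.2) × 0.05 = 0.001
Highest score → barley.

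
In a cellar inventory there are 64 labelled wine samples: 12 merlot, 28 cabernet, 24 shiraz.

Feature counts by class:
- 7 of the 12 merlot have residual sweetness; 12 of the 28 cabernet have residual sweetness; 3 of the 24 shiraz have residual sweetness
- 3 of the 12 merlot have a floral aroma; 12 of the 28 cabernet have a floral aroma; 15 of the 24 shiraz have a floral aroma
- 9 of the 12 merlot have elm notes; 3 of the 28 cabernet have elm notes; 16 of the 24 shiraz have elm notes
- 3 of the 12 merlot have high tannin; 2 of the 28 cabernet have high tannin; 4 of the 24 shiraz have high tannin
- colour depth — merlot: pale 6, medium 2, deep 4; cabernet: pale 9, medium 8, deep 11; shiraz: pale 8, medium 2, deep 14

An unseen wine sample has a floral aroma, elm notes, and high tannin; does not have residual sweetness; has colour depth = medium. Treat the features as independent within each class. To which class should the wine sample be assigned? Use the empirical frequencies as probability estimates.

merlot: (12/64) × (5/12) × (3/12) × (9/12) × (3/12) × (2/12) = 0.0006103515625
cabernet: (28/64) × (16/28) × (12/28) × (3/28) × (2/28) × (8/28) ≈ 0.000234277
shiraz: (24/64) × (21/24) × (15/24) × (16/24) × (4/24) × (2/24) ≈ 0.00189887
Highest score → shiraz.

shiraz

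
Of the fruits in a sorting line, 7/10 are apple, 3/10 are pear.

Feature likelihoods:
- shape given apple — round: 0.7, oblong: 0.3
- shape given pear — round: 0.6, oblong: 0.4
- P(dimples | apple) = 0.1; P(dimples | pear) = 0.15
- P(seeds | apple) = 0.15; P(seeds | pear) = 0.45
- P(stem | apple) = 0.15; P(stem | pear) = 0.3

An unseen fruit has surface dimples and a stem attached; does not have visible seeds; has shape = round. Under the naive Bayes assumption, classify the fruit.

apple

apple: 0.7 × 0.7 × 0.1 × (1−0.15) × 0.15 = 0.0062475
pear: 0.3 × 0.6 × 0.15 × (1−0.45) × 0.3 = 0.004455
Highest score → apple.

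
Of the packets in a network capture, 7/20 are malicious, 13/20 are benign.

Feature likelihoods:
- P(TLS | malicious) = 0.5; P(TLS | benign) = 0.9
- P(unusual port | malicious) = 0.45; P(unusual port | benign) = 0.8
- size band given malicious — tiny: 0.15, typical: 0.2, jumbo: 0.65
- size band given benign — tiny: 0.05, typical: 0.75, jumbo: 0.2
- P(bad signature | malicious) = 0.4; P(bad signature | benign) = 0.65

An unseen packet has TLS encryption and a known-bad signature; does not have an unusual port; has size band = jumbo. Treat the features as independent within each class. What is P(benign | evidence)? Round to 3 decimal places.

0.378

malicious: 0.35 × 0.5 × (1−0.45) × 0.65 × 0.4 = 0.025025
benign: 0.65 × 0.9 × (1−0.8) × 0.2 × 0.65 = 0.01521
P(benign | x) = 0.01521 / 0.040235 ≈ 0.378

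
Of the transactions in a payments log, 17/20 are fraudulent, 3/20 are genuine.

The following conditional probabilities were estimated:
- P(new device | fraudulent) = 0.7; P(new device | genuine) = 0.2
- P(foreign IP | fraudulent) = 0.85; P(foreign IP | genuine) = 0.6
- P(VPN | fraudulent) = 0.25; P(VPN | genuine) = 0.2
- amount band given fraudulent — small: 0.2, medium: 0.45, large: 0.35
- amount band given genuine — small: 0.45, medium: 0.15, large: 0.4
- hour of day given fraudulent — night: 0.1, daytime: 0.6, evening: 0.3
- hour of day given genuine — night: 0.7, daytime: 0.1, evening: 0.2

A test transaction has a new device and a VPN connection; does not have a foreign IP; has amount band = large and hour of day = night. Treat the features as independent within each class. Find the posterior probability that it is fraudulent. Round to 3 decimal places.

0.537

fraudulent: 0.85 × 0.7 × (1−0.85) × 0.25 × 0.35 × 0.1 = 0.0007809375
genuine: 0.15 × 0.2 × (1−0.6) × 0.2 × 0.4 × 0.7 = 0.000672
P(fraudulent | x) = 0.0007809375 / 0.0014529375 ≈ 0.537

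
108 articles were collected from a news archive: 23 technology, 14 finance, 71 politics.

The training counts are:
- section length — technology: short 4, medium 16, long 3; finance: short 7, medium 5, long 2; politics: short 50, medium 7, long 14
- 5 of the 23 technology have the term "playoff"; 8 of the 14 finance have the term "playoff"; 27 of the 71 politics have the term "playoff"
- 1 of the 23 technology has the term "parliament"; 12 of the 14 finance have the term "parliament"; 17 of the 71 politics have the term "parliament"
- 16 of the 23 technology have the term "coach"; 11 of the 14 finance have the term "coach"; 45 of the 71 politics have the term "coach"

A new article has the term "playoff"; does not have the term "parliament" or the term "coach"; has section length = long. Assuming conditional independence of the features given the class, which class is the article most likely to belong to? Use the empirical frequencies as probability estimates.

politics

technology: (23/108) × (3/23) × (5/23) × (22/23) × (7/23) ≈ 0.00175794
finance: (14/108) × (2/14) × (8/14) × (2/14) × (3/14) ≈ 0.000323939
politics: (71/108) × (14/71) × (27/71) × (54/71) × (26/71) ≈ 0.0137297
Highest score → politics.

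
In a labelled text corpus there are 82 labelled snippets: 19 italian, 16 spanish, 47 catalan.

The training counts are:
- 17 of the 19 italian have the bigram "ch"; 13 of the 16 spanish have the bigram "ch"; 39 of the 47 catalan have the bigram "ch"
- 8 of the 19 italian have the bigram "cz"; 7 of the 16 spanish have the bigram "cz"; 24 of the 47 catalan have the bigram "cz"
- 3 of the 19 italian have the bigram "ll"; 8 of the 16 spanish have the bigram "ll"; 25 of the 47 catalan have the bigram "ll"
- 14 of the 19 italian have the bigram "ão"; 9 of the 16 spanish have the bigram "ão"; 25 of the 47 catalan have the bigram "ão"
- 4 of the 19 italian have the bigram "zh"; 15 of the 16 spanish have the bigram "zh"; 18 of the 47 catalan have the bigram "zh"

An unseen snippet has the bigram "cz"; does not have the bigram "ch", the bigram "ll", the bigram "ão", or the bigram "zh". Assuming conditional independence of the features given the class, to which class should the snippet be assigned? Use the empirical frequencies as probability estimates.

italian: (19/82) × (2/19) × (8/19) × (16/19) × (5/19) × (15/19) ≈ 0.00179669
spanish: (16/82) × (3/16) × (7/16) × (8/16) × (7/16) × (1/16) ≈ 0.000218833
catalan: (47/82) × (8/47) × (24/47) × (22/47) × (22/47) × (29/47) ≈ 0.00673503
Highest score → catalan.

catalan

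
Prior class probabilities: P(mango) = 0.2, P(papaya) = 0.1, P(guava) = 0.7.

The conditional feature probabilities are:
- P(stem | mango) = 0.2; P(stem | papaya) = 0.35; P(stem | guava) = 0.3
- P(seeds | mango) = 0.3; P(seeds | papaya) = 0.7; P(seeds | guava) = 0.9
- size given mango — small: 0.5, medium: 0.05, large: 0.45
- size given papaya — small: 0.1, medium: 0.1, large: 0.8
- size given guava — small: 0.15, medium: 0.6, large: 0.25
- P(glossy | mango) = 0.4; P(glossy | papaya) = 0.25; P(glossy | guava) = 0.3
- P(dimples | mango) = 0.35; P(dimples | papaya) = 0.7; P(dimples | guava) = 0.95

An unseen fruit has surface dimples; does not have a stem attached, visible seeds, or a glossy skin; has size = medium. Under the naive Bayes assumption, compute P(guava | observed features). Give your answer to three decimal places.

0.899

mango: 0.2 × (1−0.2) × (1−0.3) × 0.05 × (1−0.4) × 0.35 = 0.001176
papaya: 0.1 × (1−0.35) × (1−0.7) × 0.1 × (1−0.25) × 0.7 = 0.00102375
guava: 0.7 × (1−0.3) × (1−0.9) × 0.6 × (1−0.3) × 0.95 = 0.019551
P(guava | x) = 0.019551 / 0.02175075 ≈ 0.899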